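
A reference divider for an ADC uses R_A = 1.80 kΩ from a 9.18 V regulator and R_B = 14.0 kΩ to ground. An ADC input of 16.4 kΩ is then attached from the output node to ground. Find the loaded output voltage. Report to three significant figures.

The load sits in parallel with R_B: R_B‖R_L = (14.0 × 16.4) / (14.0 + 16.4) = 7.553 kΩ.
V_out = 9.18 × 7.553 / (1.80 + 7.553) = 9.18 × 7.553/9.353 = 7.41 V.

V_out ≈ 7.41 V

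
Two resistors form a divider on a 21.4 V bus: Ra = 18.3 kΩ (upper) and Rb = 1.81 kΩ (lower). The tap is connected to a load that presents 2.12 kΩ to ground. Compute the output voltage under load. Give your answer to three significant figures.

The load sits in parallel with Rb: Rb‖R_L = (1.81 × 2.12) / (1.81 + 2.12) = 0.9764 kΩ.
V_out = 21.4 × 0.9764 / (18.3 + 0.9764) = 21.4 × 0.9764/19.28 = 1.08 V.

V_out ≈ 1.08 V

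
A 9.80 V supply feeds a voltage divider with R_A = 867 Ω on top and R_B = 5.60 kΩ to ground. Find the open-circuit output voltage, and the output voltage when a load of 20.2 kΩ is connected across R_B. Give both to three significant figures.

Open-circuit: V = 9.80 × 5600/(867 + 5600) = 8.49 V.
With the load, R_B becomes R_B‖R_L = 4384 Ω, so V = 9.80 × 4384/5251 = 8.18 V.

Unloaded: 8.49 V; loaded: 8.18 V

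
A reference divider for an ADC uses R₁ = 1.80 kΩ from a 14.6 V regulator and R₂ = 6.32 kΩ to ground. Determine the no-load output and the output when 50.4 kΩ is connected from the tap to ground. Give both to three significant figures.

Open-circuit: V = 14.6 × 6.32/(1.80 + 6.32) = 11.4 V.
With the load, R₂ becomes R₂‖R_L = 5.616 kΩ, so V = 14.6 × 5.616/7.416 = 11.1 V.

Unloaded: 11.4 V; loaded: 11.1 V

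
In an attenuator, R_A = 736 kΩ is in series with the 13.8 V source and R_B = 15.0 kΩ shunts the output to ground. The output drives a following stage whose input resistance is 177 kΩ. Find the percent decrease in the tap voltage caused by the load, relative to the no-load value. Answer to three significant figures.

The divider's output (Thévenin) resistance is R_A‖R_B = 14.70 kΩ.
Fractional drop under load = R_th/(R_th + R_L) = 14.70 / (14.70 + 177) = 0.07668.
So the output falls by 7.67 %.

7.67 %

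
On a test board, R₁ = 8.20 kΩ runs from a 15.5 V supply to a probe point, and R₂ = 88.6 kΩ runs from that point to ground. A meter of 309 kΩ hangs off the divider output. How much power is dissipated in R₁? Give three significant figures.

Total resistance from the source is R₁ + (R₂‖R_L) = 77.06 kΩ, so I = 15.5/77.06 kΩ = 0.2012 mA.
P = I²·R₁ = (0.2012 mA)² × 8.20 kΩ = 0.332 mW.

P ≈ 0.332 mW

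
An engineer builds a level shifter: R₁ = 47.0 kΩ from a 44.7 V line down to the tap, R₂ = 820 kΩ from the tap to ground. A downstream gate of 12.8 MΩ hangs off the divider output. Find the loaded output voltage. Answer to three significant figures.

The load sits in parallel with R₂: R₂‖R_L = (820 × 12800) / (820 + 12800) = 770.6 kΩ.
V_out = 44.7 × 770.6 / (47.0 + 770.6) = 44.7 × 770.6/817.6 = 42.1 V.

V_out ≈ 42.1 V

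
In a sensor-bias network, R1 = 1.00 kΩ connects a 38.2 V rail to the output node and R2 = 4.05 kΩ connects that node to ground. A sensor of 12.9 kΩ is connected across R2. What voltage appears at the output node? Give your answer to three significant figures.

The load sits in parallel with R2: R2‖R_L = (4.05 × 12.9) / (4.05 + 12.9) = 3.082 kΩ.
V_out = 38.2 × 3.082 / (1.00 + 3.082) = 38.2 × 3.082/4.082 = 28.8 V.
(Unloaded it would have been 30.6 V.)

V_out ≈ 28.8 V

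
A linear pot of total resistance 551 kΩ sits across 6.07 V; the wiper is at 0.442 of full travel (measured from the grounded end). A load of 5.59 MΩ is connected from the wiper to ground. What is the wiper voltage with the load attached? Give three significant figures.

The wiper splits the pot into (1−α)R = 307.5 kΩ above and αR = 243.5 kΩ below.
Lower section ‖ load = 233.4 kΩ.
V_wiper = 6.07 × 233.4/(307.5 + 233.4) = 2.62 V.

V ≈ 2.62 V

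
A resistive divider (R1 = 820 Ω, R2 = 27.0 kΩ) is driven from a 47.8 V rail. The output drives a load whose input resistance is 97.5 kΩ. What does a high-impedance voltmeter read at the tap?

The load sits in parallel with R2: R2‖R_L = (27000 × 97500) / (27000 + 97500) = 21140 Ω.
V_out = 47.8 × 21140 / (820 + 21140) = 47.8 × 21140/21960 = 46.0 V.

V_out ≈ 46.0 V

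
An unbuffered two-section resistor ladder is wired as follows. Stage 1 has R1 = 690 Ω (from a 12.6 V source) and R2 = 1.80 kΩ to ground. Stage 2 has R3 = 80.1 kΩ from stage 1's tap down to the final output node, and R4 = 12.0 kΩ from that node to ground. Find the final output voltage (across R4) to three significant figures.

Stage 2 presents R3+R4 = 92100 Ω as a load on stage 1's tap.
Stage 1's lower leg becomes R2‖(R3+R4) = 1765 Ω, so V_mid = 12.6 × 1765/2455 = 9.059 V.
Stage 2 is itself unloaded: V_out = V_mid × R4/(R3+R4) = 9.059 × 12000/92100 = 1.18 V.

V_out ≈ 1.18 V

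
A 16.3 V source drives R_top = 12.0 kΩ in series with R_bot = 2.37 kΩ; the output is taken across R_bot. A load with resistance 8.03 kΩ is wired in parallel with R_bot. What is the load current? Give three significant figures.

R_bot‖R_L = 1.830 kΩ; V_out = 16.3 × 1.830/13.83 = 2.157 V.
I_L = V_out / R_L = 2.157 / 8.03 kΩ = 0.269 mA.

I_L ≈ 0.269 mA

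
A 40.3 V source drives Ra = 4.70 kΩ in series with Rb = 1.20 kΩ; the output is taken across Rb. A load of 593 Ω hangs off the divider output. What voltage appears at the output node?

V_out ≈ 3.14 V

The load sits in parallel with Rb: Rb‖R_L = (1200 × 593) / (1200 + 593) = 396.9 Ω.
V_out = 40.3 × 396.9 / (4700 + 396.9) = 40.3 × 396.9/5097 = 3.14 V.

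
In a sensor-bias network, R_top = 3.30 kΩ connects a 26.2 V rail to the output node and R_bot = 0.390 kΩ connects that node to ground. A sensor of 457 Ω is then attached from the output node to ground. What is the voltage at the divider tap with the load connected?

V_out ≈ 1.57 V

The load sits in parallel with R_bot: R_bot‖R_L = (390 × 457) / (390 + 457) = 210.4 Ω.
V_out = 26.2 × 210.4 / (3300 + 210.4) = 26.2 × 210.4/3510 = 1.57 V.
(Unloaded it would have been 2.77 V.)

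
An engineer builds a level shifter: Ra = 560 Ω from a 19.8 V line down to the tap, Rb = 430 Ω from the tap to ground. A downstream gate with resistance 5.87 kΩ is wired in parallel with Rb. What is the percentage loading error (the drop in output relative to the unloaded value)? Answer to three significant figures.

3.98 %

The divider's output (Thévenin) resistance is Ra‖Rb = 243.2 Ω.
Fractional drop under load = R_th/(R_th + R_L) = 243.2 / (243.2 + 5870) = 0.03979.
So the output falls by 3.98 %.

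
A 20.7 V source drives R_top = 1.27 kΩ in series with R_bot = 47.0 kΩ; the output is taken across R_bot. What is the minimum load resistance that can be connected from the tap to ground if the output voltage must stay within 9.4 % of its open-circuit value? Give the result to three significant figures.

R_L(min) ≈ 11.9 kΩ

Output resistance R_th = R_top‖R_bot = (1.27 × 47.0)/48.27 = 1.237 kΩ.
The fractional drop is R_th/(R_th + R_L); requiring this ≤ 0.0940 gives R_L ≥ R_th(1/0.0940 − 1) = 1.237 × 9.638 = 11.9 kΩ.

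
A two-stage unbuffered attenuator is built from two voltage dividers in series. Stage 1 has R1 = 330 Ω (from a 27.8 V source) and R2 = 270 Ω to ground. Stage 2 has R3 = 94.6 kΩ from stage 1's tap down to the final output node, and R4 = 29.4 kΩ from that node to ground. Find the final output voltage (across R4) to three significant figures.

V_out ≈ 2.96 V

Stage 2 presents R3+R4 = 124000 Ω as a load on stage 1's tap.
Stage 1's lower leg becomes R2‖(R3+R4) = 269.4 Ω, so V_mid = 27.8 × 269.4/599.4 = 12.50 V.
Stage 2 is itself unloaded: V_out = V_mid × R4/(R3+R4) = 12.50 × 29400/124000 = 2.96 V.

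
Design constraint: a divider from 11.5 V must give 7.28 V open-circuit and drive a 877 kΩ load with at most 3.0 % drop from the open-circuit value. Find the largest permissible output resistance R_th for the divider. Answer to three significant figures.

Loading drop = R_th/(R_th + R_L) ≤ 0.0300, so R_th ≤ R_L · ε/(1−ε) = 877 kΩ × 0.0300/0.9700 = 27.1 kΩ.
(Any R1, R2 with R2/(R1+R2) = 0.633 and R1‖R2 ≤ 27.1 kΩ will meet the spec.)

R_th ≤ 27.1 kΩ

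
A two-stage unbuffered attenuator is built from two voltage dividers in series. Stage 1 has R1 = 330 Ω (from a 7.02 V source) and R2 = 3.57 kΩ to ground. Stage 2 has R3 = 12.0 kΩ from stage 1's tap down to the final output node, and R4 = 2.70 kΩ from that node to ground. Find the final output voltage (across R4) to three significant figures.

Stage 2 presents R3+R4 = 14700 Ω as a load on stage 1's tap.
Stage 1's lower leg becomes R2‖(R3+R4) = 2872 Ω, so V_mid = 7.02 × 2872/3202 = 6.297 V.
Stage 2 is itself unloaded: V_out = V_mid × R4/(R3+R4) = 6.297 × 2700/14700 = 1.16 V.

V_out ≈ 1.16 V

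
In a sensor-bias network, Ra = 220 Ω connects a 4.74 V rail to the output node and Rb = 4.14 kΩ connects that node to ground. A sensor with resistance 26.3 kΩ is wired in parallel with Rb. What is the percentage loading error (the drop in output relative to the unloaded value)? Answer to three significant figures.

The divider's output (Thévenin) resistance is Ra‖Rb = 208.9 Ω.
Fractional drop under load = R_th/(R_th + R_L) = 208.9 / (208.9 + 26300) = 0.007880.
So the output falls by 0.788 %.

0.788 %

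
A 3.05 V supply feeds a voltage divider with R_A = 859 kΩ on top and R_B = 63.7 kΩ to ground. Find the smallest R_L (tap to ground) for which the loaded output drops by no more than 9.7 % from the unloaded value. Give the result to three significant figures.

R_L(min) ≈ 552 kΩ

Output resistance R_th = R_A‖R_B = (859 × 63.7)/922.7 = 59.30 kΩ.
The fractional drop is R_th/(R_th + R_L); requiring this ≤ 0.0970 gives R_L ≥ R_th(1/0.0970 − 1) = 59.30 × 9.309 = 552 kΩ.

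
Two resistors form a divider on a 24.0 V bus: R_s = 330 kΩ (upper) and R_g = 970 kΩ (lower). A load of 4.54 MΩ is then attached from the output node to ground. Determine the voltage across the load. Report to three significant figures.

The load sits in parallel with R_g: R_g‖R_L = (970 × 4540) / (970 + 4540) = 799.2 kΩ.
V_out = 24.0 × 799.2 / (330 + 799.2) = 24.0 × 799.2/1129 = 17.0 V.
(Unloaded it would have been 17.9 V.)

V_out ≈ 17.0 V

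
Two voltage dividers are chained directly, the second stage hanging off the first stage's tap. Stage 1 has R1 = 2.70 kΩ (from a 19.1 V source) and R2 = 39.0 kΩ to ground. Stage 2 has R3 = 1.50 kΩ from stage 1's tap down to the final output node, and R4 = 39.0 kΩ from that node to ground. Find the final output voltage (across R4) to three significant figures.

V_out ≈ 16.2 V

Stage 2 presents R3+R4 = 40.50 kΩ as a load on stage 1's tap.
Stage 1's lower leg becomes R2‖(R3+R4) = 19.87 kΩ, so V_mid = 19.1 × 19.87/22.57 = 16.81 V.
Stage 2 is itself unloaded: V_out = V_mid × R4/(R3+R4) = 16.81 × 39.0/40.50 = 16.2 V.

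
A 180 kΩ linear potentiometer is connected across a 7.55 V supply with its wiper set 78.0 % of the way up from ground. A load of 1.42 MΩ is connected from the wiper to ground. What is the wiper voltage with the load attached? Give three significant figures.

The wiper splits the pot into (1−α)R = 39.60 kΩ above and αR = 140.4 kΩ below.
Lower section ‖ load = 127.8 kΩ.
V_wiper = 7.55 × 127.8/(39.60 + 127.8) = 5.76 V.

V ≈ 5.76 V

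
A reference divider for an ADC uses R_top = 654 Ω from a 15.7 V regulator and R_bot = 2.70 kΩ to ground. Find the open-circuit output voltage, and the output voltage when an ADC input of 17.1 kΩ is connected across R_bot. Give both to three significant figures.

Open-circuit: V = 15.7 × 2700/(654 + 2700) = 12.6 V.
With the load, R_bot becomes R_bot‖R_L = 2332 Ω, so V = 15.7 × 2332/2986 = 12.3 V.

Unloaded: 12.6 V; loaded: 12.3 V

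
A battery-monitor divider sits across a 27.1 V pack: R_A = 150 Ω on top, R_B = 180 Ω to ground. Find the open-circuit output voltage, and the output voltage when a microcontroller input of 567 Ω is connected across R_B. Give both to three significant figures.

Open-circuit: V = 27.1 × 180/(150 + 180) = 14.8 V.
With the load, R_B becomes R_B‖R_L = 136.6 Ω, so V = 27.1 × 136.6/286.6 = 12.9 V.

Unloaded: 14.8 V; loaded: 12.9 V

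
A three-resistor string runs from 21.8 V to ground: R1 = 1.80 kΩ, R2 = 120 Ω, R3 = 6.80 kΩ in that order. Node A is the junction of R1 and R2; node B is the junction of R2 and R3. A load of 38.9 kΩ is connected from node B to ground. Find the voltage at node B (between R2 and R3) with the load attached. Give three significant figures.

At node B, R3 is in parallel with the load: R3‖R_L = 5788 Ω.
Below node A the resistance is R2 + (R3‖R_L) = 5908 Ω, so V_A = 21.8 × 5908/7708 = 16.71 V.
Then V_B = V_A × (R3‖R_L)/(R2 + R3‖R_L) = 16.71 × 5788/5908 = 16.4 V.

V ≈ 16.4 V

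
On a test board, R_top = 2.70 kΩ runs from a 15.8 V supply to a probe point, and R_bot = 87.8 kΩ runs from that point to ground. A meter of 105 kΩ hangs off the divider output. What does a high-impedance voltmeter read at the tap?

V_out ≈ 15.0 V

The load sits in parallel with R_bot: R_bot‖R_L = (87.8 × 105) / (87.8 + 105) = 47.82 kΩ.
V_out = 15.8 × 47.82 / (2.70 + 47.82) = 15.8 × 47.82/50.52 = 15.0 V.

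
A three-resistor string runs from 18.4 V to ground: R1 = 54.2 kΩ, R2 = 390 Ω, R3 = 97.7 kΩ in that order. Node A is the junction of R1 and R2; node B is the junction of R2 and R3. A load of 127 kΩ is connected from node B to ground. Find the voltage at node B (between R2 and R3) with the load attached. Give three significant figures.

V ≈ 9.25 V

At node B, R3 is in parallel with the load: R3‖R_L = 55220 Ω.
Below node A the resistance is R2 + (R3‖R_L) = 55610 Ω, so V_A = 18.4 × 55610/109800 = 9.318 V.
Then V_B = V_A × (R3‖R_L)/(R2 + R3‖R_L) = 9.318 × 55220/55610 = 9.25 V.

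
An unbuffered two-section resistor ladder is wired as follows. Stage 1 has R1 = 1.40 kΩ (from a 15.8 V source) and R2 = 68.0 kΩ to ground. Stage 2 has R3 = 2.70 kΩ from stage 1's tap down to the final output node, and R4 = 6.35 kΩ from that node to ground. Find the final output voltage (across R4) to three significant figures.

Stage 2 presents R3+R4 = 9.050 kΩ as a load on stage 1's tap.
Stage 1's lower leg becomes R2‖(R3+R4) = 7.987 kΩ, so V_mid = 15.8 × 7.987/9.387 = 13.44 V.
Stage 2 is itself unloaded: V_out = V_mid × R4/(R3+R4) = 13.44 × 6.35/9.050 = 9.43 V.

V_out ≈ 9.43 V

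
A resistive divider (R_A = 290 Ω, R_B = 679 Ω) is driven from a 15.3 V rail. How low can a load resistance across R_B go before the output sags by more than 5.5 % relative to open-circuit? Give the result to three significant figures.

R_L(min) ≈ 3.49 kΩ

Output resistance R_th = R_A‖R_B = (290 × 679)/969.0 = 203.2 Ω.
The fractional drop is R_th/(R_th + R_L); requiring this ≤ 0.0550 gives R_L ≥ R_th(1/0.0550 − 1) = 203.2 × 17.18 = 3.49 kΩ.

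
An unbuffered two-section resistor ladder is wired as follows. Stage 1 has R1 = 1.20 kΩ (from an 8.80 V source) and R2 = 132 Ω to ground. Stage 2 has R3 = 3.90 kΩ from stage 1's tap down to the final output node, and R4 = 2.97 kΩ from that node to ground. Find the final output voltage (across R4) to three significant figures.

Stage 2 presents R3+R4 = 6870 Ω as a load on stage 1's tap.
Stage 1's lower leg becomes R2‖(R3+R4) = 129.5 Ω, so V_mid = 8.80 × 129.5/1330 = 0.8572 V.
Stage 2 is itself unloaded: V_out = V_mid × R4/(R3+R4) = 0.8572 × 2970/6870 = 0.371 V.

V_out ≈ 0.371 V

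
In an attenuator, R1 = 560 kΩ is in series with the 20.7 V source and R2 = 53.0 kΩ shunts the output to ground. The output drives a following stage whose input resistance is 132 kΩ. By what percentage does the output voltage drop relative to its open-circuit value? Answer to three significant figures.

26.8 %

Unloaded V = 20.7 × 53.0/613.0 = 1.790 V.
Loaded: R2‖R_L = 37.82 kΩ, giving V = 20.7 × 37.82/597.8 = 1.309 V.
Drop = (1.790 − 1.309) / 1.790 = 26.8 %.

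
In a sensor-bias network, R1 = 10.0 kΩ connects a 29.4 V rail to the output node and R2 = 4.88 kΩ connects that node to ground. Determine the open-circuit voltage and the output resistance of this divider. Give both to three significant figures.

V_th = 9.64 V, R_th = 3.28 kΩ

V_th is the open-circuit tap voltage: 29.4 × 4.88/(10.0 + 4.88) = 9.64 V.
With the supply zeroed, R1 and R2 appear in parallel from the tap: R_th = R1‖R2 = (10.0 × 4.88)/14.88 = 3.28 kΩ.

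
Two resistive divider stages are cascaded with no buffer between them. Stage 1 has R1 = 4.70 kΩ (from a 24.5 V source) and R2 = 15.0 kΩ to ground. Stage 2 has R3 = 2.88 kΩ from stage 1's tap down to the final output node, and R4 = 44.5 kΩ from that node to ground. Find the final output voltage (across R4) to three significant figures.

Stage 2 presents R3+R4 = 47.38 kΩ as a load on stage 1's tap.
Stage 1's lower leg becomes R2‖(R3+R4) = 11.39 kΩ, so V_mid = 24.5 × 11.39/16.09 = 17.34 V.
Stage 2 is itself unloaded: V_out = V_mid × R4/(R3+R4) = 17.34 × 44.5/47.38 = 16.3 V.

V_out ≈ 16.3 V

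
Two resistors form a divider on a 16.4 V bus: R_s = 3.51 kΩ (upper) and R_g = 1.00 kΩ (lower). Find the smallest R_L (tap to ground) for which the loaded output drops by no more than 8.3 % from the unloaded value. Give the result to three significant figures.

Output resistance R_th = R_s‖R_g = (3510 × 1000)/4510 = 778.3 Ω.
The fractional drop is R_th/(R_th + R_L); requiring this ≤ 0.0830 gives R_L ≥ R_th(1/0.0830 − 1) = 778.3 × 11.05 = 8.60 kΩ.

R_L(min) ≈ 8.60 kΩ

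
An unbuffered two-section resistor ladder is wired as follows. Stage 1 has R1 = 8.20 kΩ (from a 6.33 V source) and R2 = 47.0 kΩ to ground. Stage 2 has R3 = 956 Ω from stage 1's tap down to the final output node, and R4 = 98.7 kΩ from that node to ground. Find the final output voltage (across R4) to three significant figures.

V_out ≈ 4.99 V

Stage 2 presents R3+R4 = 99660 Ω as a load on stage 1's tap.
Stage 1's lower leg becomes R2‖(R3+R4) = 31940 Ω, so V_mid = 6.33 × 31940/40140 = 5.037 V.
Stage 2 is itself unloaded: V_out = V_mid × R4/(R3+R4) = 5.037 × 98700/99660 = 4.99 V.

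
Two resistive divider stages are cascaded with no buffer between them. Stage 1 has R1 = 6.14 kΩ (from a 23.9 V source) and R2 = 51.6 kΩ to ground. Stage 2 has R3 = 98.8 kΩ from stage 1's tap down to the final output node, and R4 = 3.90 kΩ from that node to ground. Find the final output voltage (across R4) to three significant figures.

Stage 2 presents R3+R4 = 102.7 kΩ as a load on stage 1's tap.
Stage 1's lower leg becomes R2‖(R3+R4) = 34.34 kΩ, so V_mid = 23.9 × 34.34/40.48 = 20.28 V.
Stage 2 is itself unloaded: V_out = V_mid × R4/(R3+R4) = 20.28 × 3.90/102.7 = 0.770 V.

V_out ≈ 0.770 V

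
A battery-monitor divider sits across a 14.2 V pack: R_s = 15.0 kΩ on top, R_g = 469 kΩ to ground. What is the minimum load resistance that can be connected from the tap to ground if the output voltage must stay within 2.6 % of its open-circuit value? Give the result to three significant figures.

R_L(min) ≈ 545 kΩ

Output resistance R_th = R_s‖R_g = (15.0 × 469)/484.0 = 14.54 kΩ.
The fractional drop is R_th/(R_th + R_L); requiring this ≤ 0.0260 gives R_L ≥ R_th(1/0.0260 − 1) = 14.54 × 37.46 = 545 kΩ.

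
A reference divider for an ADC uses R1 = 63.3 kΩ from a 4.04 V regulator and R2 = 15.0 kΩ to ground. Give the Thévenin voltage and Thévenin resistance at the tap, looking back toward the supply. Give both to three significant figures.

V_th = 0.774 V, R_th = 12.1 kΩ

V_th is the open-circuit tap voltage: 4.04 × 15.0/(63.3 + 15.0) = 0.774 V.
With the supply zeroed, R1 and R2 appear in parallel from the tap: R_th = R1‖R2 = (63.3 × 15.0)/78.30 = 12.1 kΩ.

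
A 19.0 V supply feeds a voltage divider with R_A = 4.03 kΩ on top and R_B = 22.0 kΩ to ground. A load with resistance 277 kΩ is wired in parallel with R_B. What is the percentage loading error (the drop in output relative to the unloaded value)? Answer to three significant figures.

The divider's output (Thévenin) resistance is R_A‖R_B = 3.406 kΩ.
Fractional drop under load = R_th/(R_th + R_L) = 3.406 / (3.406 + 277) = 0.01215.
So the output falls by 1.21 %.

1.21 %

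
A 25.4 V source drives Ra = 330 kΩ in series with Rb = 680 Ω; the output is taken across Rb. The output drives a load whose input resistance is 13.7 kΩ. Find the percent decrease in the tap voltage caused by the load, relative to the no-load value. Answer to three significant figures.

The divider's output (Thévenin) resistance is Ra‖Rb = 678.6 Ω.
Fractional drop under load = R_th/(R_th + R_L) = 678.6 / (678.6 + 13700) = 0.04720.
So the output falls by 4.72 %.

4.72 %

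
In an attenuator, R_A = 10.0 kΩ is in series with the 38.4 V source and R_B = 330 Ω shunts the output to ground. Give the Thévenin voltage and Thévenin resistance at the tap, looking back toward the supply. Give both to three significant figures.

V_th is the open-circuit tap voltage: 38.4 × 330/(10000 + 330) = 1.23 V.
With the supply zeroed, R_A and R_B appear in parallel from the tap: R_th = R_A‖R_B = (10000 × 330)/10330 = 319 Ω.

V_th = 1.23 V, R_th = 319 Ω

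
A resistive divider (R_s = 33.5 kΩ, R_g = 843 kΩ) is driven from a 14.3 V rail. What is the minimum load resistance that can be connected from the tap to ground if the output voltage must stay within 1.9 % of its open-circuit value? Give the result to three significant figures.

R_L(min) ≈ 1.66 MΩ

Output resistance R_th = R_s‖R_g = (33.5 × 843)/876.5 = 32.22 kΩ.
The fractional drop is R_th/(R_th + R_L); requiring this ≤ 0.0190 gives R_L ≥ R_th(1/0.0190 − 1) = 32.22 × 51.63 = 1.66 MΩ.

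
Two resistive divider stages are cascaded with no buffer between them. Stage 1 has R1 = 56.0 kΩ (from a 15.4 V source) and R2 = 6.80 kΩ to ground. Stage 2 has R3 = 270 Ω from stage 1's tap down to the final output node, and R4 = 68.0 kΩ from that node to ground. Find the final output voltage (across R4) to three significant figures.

Stage 2 presents R3+R4 = 68270 Ω as a load on stage 1's tap.
Stage 1's lower leg becomes R2‖(R3+R4) = 6184 Ω, so V_mid = 15.4 × 6184/62180 = 1.531 V.
Stage 2 is itself unloaded: V_out = V_mid × R4/(R3+R4) = 1.531 × 68000/68270 = 1.53 V.

V_out ≈ 1.53 V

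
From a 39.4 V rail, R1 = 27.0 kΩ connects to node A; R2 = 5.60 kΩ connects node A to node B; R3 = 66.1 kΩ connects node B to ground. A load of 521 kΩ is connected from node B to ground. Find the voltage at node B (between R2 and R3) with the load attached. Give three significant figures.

V ≈ 25.3 V

At node B, R3 is in parallel with the load: R3‖R_L = 58.66 kΩ.
Below node A the resistance is R2 + (R3‖R_L) = 64.26 kΩ, so V_A = 39.4 × 64.26/91.26 = 27.74 V.
Then V_B = V_A × (R3‖R_L)/(R2 + R3‖R_L) = 27.74 × 58.66/64.26 = 25.3 V.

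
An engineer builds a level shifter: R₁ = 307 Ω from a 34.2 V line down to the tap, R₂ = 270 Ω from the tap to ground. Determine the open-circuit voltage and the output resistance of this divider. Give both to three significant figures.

V_th is the open-circuit tap voltage: 34.2 × 270/(307 + 270) = 16.0 V.
With the supply zeroed, R₁ and R₂ appear in parallel from the tap: R_th = R₁‖R₂ = (307 × 270)/577.0 = 144 Ω.

V_th = 16.0 V, R_th = 144 Ω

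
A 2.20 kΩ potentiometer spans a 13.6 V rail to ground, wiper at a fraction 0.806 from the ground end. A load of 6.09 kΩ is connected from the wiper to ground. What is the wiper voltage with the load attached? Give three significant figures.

V ≈ 10.4 V

The wiper splits the pot into (1−α)R = 426.8 Ω above and αR = 1773 Ω below.
Lower section ‖ load = 1373 Ω.
V_wiper = 13.6 × 1373/(426.8 + 1373) = 10.4 V.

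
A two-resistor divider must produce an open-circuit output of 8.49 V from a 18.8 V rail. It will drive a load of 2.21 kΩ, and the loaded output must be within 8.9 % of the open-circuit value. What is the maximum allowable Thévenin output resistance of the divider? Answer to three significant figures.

R_th ≤ 216 Ω

Loading drop = R_th/(R_th + R_L) ≤ 0.0890, so R_th ≤ R_L · ε/(1−ε) = 2.21 kΩ × 0.0890/0.9110 = 216 Ω.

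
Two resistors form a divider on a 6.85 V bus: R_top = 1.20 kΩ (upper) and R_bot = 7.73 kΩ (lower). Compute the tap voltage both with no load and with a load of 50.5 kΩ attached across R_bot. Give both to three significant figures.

Unloaded: 5.93 V; loaded: 5.81 V

Open-circuit: V = 6.85 × 7.73/(1.20 + 7.73) = 5.93 V.
With the load, R_bot becomes R_bot‖R_L = 6.704 kΩ, so V = 6.85 × 6.704/7.904 = 5.81 V.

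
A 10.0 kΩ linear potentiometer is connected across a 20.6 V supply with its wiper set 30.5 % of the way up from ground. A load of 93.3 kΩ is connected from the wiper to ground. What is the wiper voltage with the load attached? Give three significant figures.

The wiper splits the pot into (1−α)R = 6.950 kΩ above and αR = 3.050 kΩ below.
Lower section ‖ load = 2.953 kΩ.
V_wiper = 20.6 × 2.953/(6.950 + 2.953) = 6.14 V.

V ≈ 6.14 V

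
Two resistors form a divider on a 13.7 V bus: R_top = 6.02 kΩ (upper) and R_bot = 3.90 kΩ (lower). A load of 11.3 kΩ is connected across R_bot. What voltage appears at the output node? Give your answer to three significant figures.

V_out ≈ 4.45 V

The load sits in parallel with R_bot: R_bot‖R_L = (3.90 × 11.3) / (3.90 + 11.3) = 2.899 kΩ.
V_out = 13.7 × 2.899 / (6.02 + 2.899) = 13.7 × 2.899/8.919 = 4.45 V.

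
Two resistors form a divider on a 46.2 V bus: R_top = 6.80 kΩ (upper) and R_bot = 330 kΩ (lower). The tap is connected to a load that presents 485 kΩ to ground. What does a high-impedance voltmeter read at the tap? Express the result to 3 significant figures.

The load sits in parallel with R_bot: R_bot‖R_L = (330 × 485) / (330 + 485) = 196.4 kΩ.
V_out = 46.2 × 196.4 / (6.80 + 196.4) = 46.2 × 196.4/203.2 = 44.7 V.

V_out ≈ 44.7 V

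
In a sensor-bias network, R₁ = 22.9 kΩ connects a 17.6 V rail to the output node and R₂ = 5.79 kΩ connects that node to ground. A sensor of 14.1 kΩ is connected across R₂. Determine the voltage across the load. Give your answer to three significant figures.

The load sits in parallel with R₂: R₂‖R_L = (5.79 × 14.1) / (5.79 + 14.1) = 4.105 kΩ.
V_out = 17.6 × 4.105 / (22.9 + 4.105) = 17.6 × 4.105/27.00 = 2.68 V.

V_out ≈ 2.68 V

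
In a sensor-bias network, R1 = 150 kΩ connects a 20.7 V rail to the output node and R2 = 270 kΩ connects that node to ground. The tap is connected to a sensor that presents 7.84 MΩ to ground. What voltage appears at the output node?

V_out ≈ 13.1 V

The load sits in parallel with R2: R2‖R_L = (270 × 7840) / (270 + 7840) = 261.0 kΩ.
V_out = 20.7 × 261.0 / (150 + 261.0) = 20.7 × 261.0/411.0 = 13.1 V.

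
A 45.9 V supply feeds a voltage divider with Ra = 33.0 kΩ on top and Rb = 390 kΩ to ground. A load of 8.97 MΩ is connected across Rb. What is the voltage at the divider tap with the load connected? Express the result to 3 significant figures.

V_out ≈ 42.2 V

The load sits in parallel with Rb: Rb‖R_L = (390 × 8970) / (390 + 8970) = 373.8 kΩ.
V_out = 45.9 × 373.8 / (33.0 + 373.8) = 45.9 × 373.8/406.8 = 42.2 V.
(Unloaded it would have been 42.3 V.)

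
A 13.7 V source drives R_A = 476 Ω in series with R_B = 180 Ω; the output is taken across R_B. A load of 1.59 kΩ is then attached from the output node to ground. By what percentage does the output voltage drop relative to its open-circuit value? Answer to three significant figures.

The divider's output (Thévenin) resistance is R_A‖R_B = 130.6 Ω.
Fractional drop under load = R_th/(R_th + R_L) = 130.6 / (130.6 + 1590) = 0.07591.
So the output falls by 7.59 %.

7.59 %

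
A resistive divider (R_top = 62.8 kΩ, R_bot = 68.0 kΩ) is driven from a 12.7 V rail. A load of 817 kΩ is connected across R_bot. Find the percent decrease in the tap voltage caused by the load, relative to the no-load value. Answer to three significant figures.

The divider's output (Thévenin) resistance is R_top‖R_bot = 32.65 kΩ.
Fractional drop under load = R_th/(R_th + R_L) = 32.65 / (32.65 + 817) = 0.03843.
So the output falls by 3.84 %.

3.84 %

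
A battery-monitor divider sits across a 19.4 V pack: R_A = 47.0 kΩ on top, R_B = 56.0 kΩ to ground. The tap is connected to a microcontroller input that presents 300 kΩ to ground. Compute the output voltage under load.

V_out ≈ 9.72 V

The load sits in parallel with R_B: R_B‖R_L = (56.0 × 300) / (56.0 + 300) = 47.19 kΩ.
V_out = 19.4 × 47.19 / (47.0 + 47.19) = 19.4 × 47.19/94.19 = 9.72 V.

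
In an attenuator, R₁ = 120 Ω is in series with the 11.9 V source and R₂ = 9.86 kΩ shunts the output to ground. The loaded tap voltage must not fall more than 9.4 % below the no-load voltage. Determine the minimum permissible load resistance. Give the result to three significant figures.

R_L(min) ≈ 1.14 kΩ

Output resistance R_th = R₁‖R₂ = (120 × 9860)/9980 = 118.6 Ω.
The fractional drop is R_th/(R_th + R_L); requiring this ≤ 0.0940 gives R_L ≥ R_th(1/0.0940 − 1) = 118.6 × 9.638 = 1.14 kΩ.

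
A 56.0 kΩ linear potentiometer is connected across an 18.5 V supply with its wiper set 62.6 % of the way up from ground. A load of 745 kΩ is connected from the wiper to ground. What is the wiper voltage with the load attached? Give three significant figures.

V ≈ 11.4 V

The wiper splits the pot into (1−α)R = 20.94 kΩ above and αR = 35.06 kΩ below.
Lower section ‖ load = 33.48 kΩ.
V_wiper = 18.5 × 33.48/(20.94 + 33.48) = 11.4 V.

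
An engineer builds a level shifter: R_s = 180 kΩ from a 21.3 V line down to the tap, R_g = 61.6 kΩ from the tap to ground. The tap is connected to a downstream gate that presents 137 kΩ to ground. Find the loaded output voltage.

The load sits in parallel with R_g: R_g‖R_L = (61.6 × 137) / (61.6 + 137) = 42.49 kΩ.
V_out = 21.3 × 42.49 / (180 + 42.49) = 21.3 × 42.49/222.5 = 4.07 V.
(Unloaded it would have been 5.43 V.)

V_out ≈ 4.07 V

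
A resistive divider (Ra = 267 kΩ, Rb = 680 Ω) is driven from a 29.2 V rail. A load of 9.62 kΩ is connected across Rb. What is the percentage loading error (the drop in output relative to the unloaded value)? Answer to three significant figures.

6.59 %

The divider's output (Thévenin) resistance is Ra‖Rb = 678.3 Ω.
Fractional drop under load = R_th/(R_th + R_L) = 678.3 / (678.3 + 9620) = 0.06586.
So the output falls by 6.59 %.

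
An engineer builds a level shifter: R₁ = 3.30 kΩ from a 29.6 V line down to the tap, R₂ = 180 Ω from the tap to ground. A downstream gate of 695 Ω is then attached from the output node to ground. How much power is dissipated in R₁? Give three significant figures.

P ≈ 244 mW

Total resistance from the source is R₁ + (R₂‖R_L) = 3443 Ω, so I = 29.6/3443 Ω = 8.597 mA.
P = I²·R₁ = (8.597 mA)² × 3.30 kΩ = 244 mW.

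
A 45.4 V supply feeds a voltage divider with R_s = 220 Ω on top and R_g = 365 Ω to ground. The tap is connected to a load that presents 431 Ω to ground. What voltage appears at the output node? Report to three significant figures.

V_out ≈ 21.5 V

The load sits in parallel with R_g: R_g‖R_L = (365 × 431) / (365 + 431) = 197.6 Ω.
V_out = 45.4 × 197.6 / (220 + 197.6) = 45.4 × 197.6/417.6 = 21.5 V.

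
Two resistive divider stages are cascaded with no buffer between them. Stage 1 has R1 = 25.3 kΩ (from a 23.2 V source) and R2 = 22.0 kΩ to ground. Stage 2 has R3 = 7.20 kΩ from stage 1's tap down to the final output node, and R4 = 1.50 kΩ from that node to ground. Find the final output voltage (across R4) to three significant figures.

V_out ≈ 0.791 V

Stage 2 presents R3+R4 = 8.700 kΩ as a load on stage 1's tap.
Stage 1's lower leg becomes R2‖(R3+R4) = 6.235 kΩ, so V_mid = 23.2 × 6.235/31.53 = 4.587 V.
Stage 2 is itself unloaded: V_out = V_mid × R4/(R3+R4) = 4.587 × 1.50/8.700 = 0.791 V.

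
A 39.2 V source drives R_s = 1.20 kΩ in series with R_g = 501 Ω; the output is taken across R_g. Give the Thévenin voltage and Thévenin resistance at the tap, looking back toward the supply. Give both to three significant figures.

V_th = 11.5 V, R_th = 353 Ω

V_th is the open-circuit tap voltage: 39.2 × 501/(1200 + 501) = 11.5 V.
With the supply zeroed, R_s and R_g appear in parallel from the tap: R_th = R_s‖R_g = (1200 × 501)/1701 = 353 Ω.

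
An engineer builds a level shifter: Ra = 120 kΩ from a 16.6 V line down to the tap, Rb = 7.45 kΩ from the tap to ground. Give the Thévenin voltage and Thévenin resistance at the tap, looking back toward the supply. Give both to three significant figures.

V_th = 0.970 V, R_th = 7.01 kΩ

V_th is the open-circuit tap voltage: 16.6 × 7.45/(120 + 7.45) = 0.970 V.
With the supply zeroed, Ra and Rb appear in parallel from the tap: R_th = Ra‖Rb = (120 × 7.45)/127.5 = 7.01 kΩ.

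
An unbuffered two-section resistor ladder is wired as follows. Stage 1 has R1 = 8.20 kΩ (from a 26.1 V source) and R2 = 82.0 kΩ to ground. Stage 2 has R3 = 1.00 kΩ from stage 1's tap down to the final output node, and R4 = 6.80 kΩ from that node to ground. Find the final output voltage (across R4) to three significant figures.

Stage 2 presents R3+R4 = 7.800 kΩ as a load on stage 1's tap.
Stage 1's lower leg becomes R2‖(R3+R4) = 7.122 kΩ, so V_mid = 26.1 × 7.122/15.32 = 12.13 V.
Stage 2 is itself unloaded: V_out = V_mid × R4/(R3+R4) = 12.13 × 6.80/7.800 = 10.6 V.

V_out ≈ 10.6 V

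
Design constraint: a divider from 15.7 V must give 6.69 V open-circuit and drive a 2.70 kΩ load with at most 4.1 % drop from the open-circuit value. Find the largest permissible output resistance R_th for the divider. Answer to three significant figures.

Loading drop = R_th/(R_th + R_L) ≤ 0.0410, so R_th ≤ R_L · ε/(1−ε) = 2.70 kΩ × 0.0410/0.9590 = 115 Ω.
(Any R1, R2 with R2/(R1+R2) = 0.426 and R1‖R2 ≤ 115 Ω will meet the spec.)

R_th ≤ 115 Ω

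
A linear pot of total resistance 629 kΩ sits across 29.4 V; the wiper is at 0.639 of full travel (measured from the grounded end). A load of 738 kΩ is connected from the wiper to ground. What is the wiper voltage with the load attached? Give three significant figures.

The wiper splits the pot into (1−α)R = 227.1 kΩ above and αR = 401.9 kΩ below.
Lower section ‖ load = 260.2 kΩ.
V_wiper = 29.4 × 260.2/(227.1 + 260.2) = 15.7 V.

V ≈ 15.7 V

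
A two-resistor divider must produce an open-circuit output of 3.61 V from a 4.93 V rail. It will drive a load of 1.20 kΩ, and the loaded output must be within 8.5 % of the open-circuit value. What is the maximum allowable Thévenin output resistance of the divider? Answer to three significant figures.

Loading drop = R_th/(R_th + R_L) ≤ 0.0850, so R_th ≤ R_L · ε/(1−ε) = 1.20 kΩ × 0.0850/0.9150 = 111 Ω.
(Any R1, R2 with R2/(R1+R2) = 0.732 and R1‖R2 ≤ 111 Ω will meet the spec.)

R_th ≤ 111 Ω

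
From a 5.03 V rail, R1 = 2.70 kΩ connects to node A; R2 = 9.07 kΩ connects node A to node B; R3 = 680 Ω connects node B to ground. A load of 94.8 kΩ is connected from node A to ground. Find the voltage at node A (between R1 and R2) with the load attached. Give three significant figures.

V ≈ 3.85 V

Below node A the series string R2+R3 = 9750 Ω sits in parallel with the 94800 Ω load: 8841 Ω.
V_A = 5.03 × 8841/(2700 + 8841) = 3.85 V.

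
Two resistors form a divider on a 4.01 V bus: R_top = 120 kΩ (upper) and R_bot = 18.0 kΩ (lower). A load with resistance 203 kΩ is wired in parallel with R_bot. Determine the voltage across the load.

V_out ≈ 0.486 V

The load sits in parallel with R_bot: R_bot‖R_L = (18.0 × 203) / (18.0 + 203) = 16.53 kΩ.
V_out = 4.01 × 16.53 / (120 + 16.53) = 4.01 × 16.53/136.5 = 0.486 V.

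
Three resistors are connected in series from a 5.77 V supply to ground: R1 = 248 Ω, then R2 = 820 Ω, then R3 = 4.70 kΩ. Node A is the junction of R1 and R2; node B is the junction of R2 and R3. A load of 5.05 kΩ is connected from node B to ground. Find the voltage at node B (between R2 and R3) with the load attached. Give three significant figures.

At node B, R3 is in parallel with the load: R3‖R_L = 2434 Ω.
Below node A the resistance is R2 + (R3‖R_L) = 3254 Ω, so V_A = 5.77 × 3254/3502 = 5.361 V.
Then V_B = V_A × (R3‖R_L)/(R2 + R3‖R_L) = 5.361 × 2434/3254 = 4.01 V.

V ≈ 4.01 V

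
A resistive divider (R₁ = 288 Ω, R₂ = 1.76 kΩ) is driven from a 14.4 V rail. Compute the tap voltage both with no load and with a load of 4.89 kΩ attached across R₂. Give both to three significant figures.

Unloaded: 12.4 V; loaded: 11.8 V

Open-circuit: V = 14.4 × 1760/(288 + 1760) = 12.4 V.
With the load, R₂ becomes R₂‖R_L = 1294 Ω, so V = 14.4 × 1294/1582 = 11.8 V.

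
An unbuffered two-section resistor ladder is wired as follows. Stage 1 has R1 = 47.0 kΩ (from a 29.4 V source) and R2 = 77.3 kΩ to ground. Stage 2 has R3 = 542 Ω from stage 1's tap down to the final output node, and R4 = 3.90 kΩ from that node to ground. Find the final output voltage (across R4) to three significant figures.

V_out ≈ 2.12 V

Stage 2 presents R3+R4 = 4442 Ω as a load on stage 1's tap.
Stage 1's lower leg becomes R2‖(R3+R4) = 4201 Ω, so V_mid = 29.4 × 4201/51200 = 2.412 V.
Stage 2 is itself unloaded: V_out = V_mid × R4/(R3+R4) = 2.412 × 3900/4442 = 2.12 V.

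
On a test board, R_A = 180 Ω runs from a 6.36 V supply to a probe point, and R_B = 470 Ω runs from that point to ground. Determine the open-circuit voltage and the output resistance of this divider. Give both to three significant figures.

V_th = 4.60 V, R_th = 130 Ω

V_th is the open-circuit tap voltage: 6.36 × 470/(180 + 470) = 4.60 V.
With the supply zeroed, R_A and R_B appear in parallel from the tap: R_th = R_A‖R_B = (180 × 470)/650.0 = 130 Ω.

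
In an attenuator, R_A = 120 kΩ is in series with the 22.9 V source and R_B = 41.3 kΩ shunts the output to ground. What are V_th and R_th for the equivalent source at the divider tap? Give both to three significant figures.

V_th is the open-circuit tap voltage: 22.9 × 41.3/(120 + 41.3) = 5.86 V.
With the supply zeroed, R_A and R_B appear in parallel from the tap: R_th = R_A‖R_B = (120 × 41.3)/161.3 = 30.7 kΩ.

V_th = 5.86 V, R_th = 30.7 kΩ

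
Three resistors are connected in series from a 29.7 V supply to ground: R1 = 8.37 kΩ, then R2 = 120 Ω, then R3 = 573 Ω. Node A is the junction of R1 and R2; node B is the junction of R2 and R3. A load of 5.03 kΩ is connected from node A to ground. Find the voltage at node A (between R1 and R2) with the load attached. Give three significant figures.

Below node A the series string R2+R3 = 693.0 Ω sits in parallel with the 5030 Ω load: 609.1 Ω.
V_A = 29.7 × 609.1/(8370 + 609.1) = 2.01 V.

V ≈ 2.01 V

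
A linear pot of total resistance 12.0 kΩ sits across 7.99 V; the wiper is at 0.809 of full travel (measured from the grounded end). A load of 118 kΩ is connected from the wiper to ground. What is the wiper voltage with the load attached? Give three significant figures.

The wiper splits the pot into (1−α)R = 2.292 kΩ above and αR = 9.708 kΩ below.
Lower section ‖ load = 8.970 kΩ.
V_wiper = 7.99 × 8.970/(2.292 + 8.970) = 6.36 V.

V ≈ 6.36 V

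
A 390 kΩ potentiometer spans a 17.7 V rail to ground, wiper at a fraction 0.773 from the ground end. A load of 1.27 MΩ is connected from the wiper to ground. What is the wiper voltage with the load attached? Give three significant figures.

The wiper splits the pot into (1−α)R = 88.53 kΩ above and αR = 301.5 kΩ below.
Lower section ‖ load = 243.6 kΩ.
V_wiper = 17.7 × 243.6/(88.53 + 243.6) = 13.0 V.

V ≈ 13.0 V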